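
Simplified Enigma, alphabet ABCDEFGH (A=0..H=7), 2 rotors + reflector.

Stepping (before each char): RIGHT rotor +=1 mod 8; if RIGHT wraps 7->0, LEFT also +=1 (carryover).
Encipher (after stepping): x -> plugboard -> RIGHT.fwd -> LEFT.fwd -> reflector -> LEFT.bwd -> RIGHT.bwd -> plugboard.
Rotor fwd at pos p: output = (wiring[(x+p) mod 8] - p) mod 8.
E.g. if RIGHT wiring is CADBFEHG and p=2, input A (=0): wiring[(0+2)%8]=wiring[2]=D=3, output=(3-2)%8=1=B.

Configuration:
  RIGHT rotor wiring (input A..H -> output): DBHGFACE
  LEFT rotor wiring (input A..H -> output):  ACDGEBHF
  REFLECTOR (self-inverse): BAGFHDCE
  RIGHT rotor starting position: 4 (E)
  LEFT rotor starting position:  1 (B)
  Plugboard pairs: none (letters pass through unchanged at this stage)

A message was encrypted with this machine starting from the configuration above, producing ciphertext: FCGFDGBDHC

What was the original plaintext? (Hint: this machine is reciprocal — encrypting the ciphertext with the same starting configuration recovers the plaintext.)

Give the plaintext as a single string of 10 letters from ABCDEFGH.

Char 1 ('F'): step: R->5, L=1; F->plug->F->R->C->L->F->refl->D->L'->D->R'->A->plug->A
Char 2 ('C'): step: R->6, L=1; C->plug->C->R->F->L->G->refl->C->L'->B->R'->E->plug->E
Char 3 ('G'): step: R->7, L=1; G->plug->G->R->B->L->C->refl->G->L'->F->R'->A->plug->A
Char 4 ('F'): step: R->0, L->2 (L advanced); F->plug->F->R->A->L->B->refl->A->L'->H->R'->C->plug->C
Char 5 ('D'): step: R->1, L=2; D->plug->D->R->E->L->F->refl->D->L'->F->R'->C->plug->C
Char 6 ('G'): step: R->2, L=2; G->plug->G->R->B->L->E->refl->H->L'->D->R'->C->plug->C
Char 7 ('B'): step: R->3, L=2; B->plug->B->R->C->L->C->refl->G->L'->G->R'->G->plug->G
Char 8 ('D'): step: R->4, L=2; D->plug->D->R->A->L->B->refl->A->L'->H->R'->E->plug->E
Char 9 ('H'): step: R->5, L=2; H->plug->H->R->A->L->B->refl->A->L'->H->R'->C->plug->C
Char 10 ('C'): step: R->6, L=2; C->plug->C->R->F->L->D->refl->F->L'->E->R'->A->plug->A

Answer: AEACCCGECA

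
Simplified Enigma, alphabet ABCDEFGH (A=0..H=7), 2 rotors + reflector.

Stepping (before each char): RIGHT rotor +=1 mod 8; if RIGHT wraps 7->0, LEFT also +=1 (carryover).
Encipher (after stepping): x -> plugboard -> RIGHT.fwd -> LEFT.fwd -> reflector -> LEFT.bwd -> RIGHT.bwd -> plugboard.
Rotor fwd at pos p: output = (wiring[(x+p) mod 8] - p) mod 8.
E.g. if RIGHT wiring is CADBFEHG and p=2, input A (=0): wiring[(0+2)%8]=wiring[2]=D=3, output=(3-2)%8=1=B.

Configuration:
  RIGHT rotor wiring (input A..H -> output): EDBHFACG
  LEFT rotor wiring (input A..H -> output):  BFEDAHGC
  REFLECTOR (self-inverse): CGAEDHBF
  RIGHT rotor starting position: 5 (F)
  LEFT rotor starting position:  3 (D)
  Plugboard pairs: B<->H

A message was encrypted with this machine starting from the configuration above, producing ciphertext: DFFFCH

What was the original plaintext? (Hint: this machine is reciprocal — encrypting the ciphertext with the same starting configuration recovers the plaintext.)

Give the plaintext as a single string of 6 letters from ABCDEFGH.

Answer: GECHHB

Derivation:
Char 1 ('D'): step: R->6, L=3; D->plug->D->R->F->L->G->refl->B->L'->H->R'->G->plug->G
Char 2 ('F'): step: R->7, L=3; F->plug->F->R->G->L->C->refl->A->L'->A->R'->E->plug->E
Char 3 ('F'): step: R->0, L->4 (L advanced); F->plug->F->R->A->L->E->refl->D->L'->B->R'->C->plug->C
Char 4 ('F'): step: R->1, L=4; F->plug->F->R->B->L->D->refl->E->L'->A->R'->B->plug->H
Char 5 ('C'): step: R->2, L=4; C->plug->C->R->D->L->G->refl->B->L'->F->R'->B->plug->H
Char 6 ('H'): step: R->3, L=4; H->plug->B->R->C->L->C->refl->A->L'->G->R'->H->plug->B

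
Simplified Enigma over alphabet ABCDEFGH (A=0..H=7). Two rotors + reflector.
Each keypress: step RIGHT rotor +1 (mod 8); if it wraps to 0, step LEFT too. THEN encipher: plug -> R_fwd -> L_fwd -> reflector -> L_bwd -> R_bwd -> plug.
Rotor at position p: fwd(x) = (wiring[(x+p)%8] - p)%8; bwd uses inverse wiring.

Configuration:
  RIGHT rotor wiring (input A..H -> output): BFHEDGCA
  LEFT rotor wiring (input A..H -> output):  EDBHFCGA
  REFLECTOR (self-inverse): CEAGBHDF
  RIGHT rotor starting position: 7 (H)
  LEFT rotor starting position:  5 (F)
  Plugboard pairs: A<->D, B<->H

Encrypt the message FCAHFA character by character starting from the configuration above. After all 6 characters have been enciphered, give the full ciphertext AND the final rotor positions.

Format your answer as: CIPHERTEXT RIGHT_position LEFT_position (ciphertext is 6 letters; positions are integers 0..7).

Answer: EHHDBF 5 6

Derivation:
Char 1 ('F'): step: R->0, L->6 (L advanced); F->plug->F->R->G->L->H->refl->F->L'->D->R'->E->plug->E
Char 2 ('C'): step: R->1, L=6; C->plug->C->R->D->L->F->refl->H->L'->G->R'->B->plug->H
Char 3 ('A'): step: R->2, L=6; A->plug->D->R->E->L->D->refl->G->L'->C->R'->B->plug->H
Char 4 ('H'): step: R->3, L=6; H->plug->B->R->A->L->A->refl->C->L'->B->R'->A->plug->D
Char 5 ('F'): step: R->4, L=6; F->plug->F->R->B->L->C->refl->A->L'->A->R'->H->plug->B
Char 6 ('A'): step: R->5, L=6; A->plug->D->R->E->L->D->refl->G->L'->C->R'->F->plug->F
Final: ciphertext=EHHDBF, RIGHT=5, LEFT=6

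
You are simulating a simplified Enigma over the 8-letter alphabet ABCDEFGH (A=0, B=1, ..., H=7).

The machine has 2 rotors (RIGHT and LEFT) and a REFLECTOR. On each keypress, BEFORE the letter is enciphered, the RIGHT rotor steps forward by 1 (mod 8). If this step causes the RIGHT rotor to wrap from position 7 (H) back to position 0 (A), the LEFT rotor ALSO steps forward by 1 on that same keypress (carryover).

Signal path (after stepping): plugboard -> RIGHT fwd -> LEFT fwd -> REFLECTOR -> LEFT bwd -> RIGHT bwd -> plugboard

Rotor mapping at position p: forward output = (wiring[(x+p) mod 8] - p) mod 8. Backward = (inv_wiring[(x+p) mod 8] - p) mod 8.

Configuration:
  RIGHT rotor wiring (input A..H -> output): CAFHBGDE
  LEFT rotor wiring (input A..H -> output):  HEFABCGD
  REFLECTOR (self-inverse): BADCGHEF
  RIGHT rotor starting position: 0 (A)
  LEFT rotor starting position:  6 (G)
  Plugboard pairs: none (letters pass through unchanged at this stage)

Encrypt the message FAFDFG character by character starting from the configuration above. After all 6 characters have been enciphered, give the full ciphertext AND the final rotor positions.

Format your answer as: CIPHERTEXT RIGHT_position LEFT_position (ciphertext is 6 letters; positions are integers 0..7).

Char 1 ('F'): step: R->1, L=6; F->plug->F->R->C->L->B->refl->A->L'->A->R'->D->plug->D
Char 2 ('A'): step: R->2, L=6; A->plug->A->R->D->L->G->refl->E->L'->H->R'->C->plug->C
Char 3 ('F'): step: R->3, L=6; F->plug->F->R->H->L->E->refl->G->L'->D->R'->C->plug->C
Char 4 ('D'): step: R->4, L=6; D->plug->D->R->A->L->A->refl->B->L'->C->R'->B->plug->B
Char 5 ('F'): step: R->5, L=6; F->plug->F->R->A->L->A->refl->B->L'->C->R'->G->plug->G
Char 6 ('G'): step: R->6, L=6; G->plug->G->R->D->L->G->refl->E->L'->H->R'->E->plug->E
Final: ciphertext=DCCBGE, RIGHT=6, LEFT=6

Answer: DCCBGE 6 6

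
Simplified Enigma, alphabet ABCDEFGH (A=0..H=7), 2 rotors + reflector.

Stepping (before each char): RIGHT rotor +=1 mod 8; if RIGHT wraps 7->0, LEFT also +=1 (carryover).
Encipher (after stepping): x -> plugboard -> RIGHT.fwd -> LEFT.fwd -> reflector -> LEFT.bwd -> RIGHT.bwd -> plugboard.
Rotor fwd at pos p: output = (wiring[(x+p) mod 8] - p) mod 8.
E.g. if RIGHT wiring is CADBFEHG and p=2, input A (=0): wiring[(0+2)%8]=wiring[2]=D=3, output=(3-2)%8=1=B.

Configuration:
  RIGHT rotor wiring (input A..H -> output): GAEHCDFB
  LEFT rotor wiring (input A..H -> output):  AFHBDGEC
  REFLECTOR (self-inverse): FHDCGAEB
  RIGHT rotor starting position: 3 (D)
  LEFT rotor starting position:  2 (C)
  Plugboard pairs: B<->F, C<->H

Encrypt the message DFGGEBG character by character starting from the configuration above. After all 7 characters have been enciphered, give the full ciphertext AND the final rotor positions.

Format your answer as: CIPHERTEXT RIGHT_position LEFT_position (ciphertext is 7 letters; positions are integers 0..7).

Char 1 ('D'): step: R->4, L=2; D->plug->D->R->F->L->A->refl->F->L'->A->R'->G->plug->G
Char 2 ('F'): step: R->5, L=2; F->plug->B->R->A->L->F->refl->A->L'->F->R'->H->plug->C
Char 3 ('G'): step: R->6, L=2; G->plug->G->R->E->L->C->refl->D->L'->H->R'->A->plug->A
Char 4 ('G'): step: R->7, L=2; G->plug->G->R->E->L->C->refl->D->L'->H->R'->B->plug->F
Char 5 ('E'): step: R->0, L->3 (L advanced); E->plug->E->R->C->L->D->refl->C->L'->G->R'->A->plug->A
Char 6 ('B'): step: R->1, L=3; B->plug->F->R->E->L->H->refl->B->L'->D->R'->B->plug->F
Char 7 ('G'): step: R->2, L=3; G->plug->G->R->E->L->H->refl->B->L'->D->R'->E->plug->E
Final: ciphertext=GCAFAFE, RIGHT=2, LEFT=3

Answer: GCAFAFE 2 3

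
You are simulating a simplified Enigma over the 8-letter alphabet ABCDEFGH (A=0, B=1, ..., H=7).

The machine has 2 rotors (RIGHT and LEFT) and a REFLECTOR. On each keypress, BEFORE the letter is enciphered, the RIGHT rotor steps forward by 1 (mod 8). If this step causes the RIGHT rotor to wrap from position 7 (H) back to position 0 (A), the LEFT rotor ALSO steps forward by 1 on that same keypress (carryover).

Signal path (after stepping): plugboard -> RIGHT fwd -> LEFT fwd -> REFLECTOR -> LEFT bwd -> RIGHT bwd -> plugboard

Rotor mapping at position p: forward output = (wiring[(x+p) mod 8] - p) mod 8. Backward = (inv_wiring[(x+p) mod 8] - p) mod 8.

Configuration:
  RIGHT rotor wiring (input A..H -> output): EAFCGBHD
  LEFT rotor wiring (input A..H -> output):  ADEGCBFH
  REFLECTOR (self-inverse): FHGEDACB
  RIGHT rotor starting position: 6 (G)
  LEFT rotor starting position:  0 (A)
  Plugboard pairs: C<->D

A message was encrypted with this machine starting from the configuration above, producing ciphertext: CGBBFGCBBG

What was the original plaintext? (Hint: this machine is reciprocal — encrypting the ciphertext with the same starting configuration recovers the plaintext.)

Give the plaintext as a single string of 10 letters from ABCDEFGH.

Answer: HHGHGBEADH

Derivation:
Char 1 ('C'): step: R->7, L=0; C->plug->D->R->G->L->F->refl->A->L'->A->R'->H->plug->H
Char 2 ('G'): step: R->0, L->1 (L advanced); G->plug->G->R->H->L->H->refl->B->L'->D->R'->H->plug->H
Char 3 ('B'): step: R->1, L=1; B->plug->B->R->E->L->A->refl->F->L'->C->R'->G->plug->G
Char 4 ('B'): step: R->2, L=1; B->plug->B->R->A->L->C->refl->G->L'->G->R'->H->plug->H
Char 5 ('F'): step: R->3, L=1; F->plug->F->R->B->L->D->refl->E->L'->F->R'->G->plug->G
Char 6 ('G'): step: R->4, L=1; G->plug->G->R->B->L->D->refl->E->L'->F->R'->B->plug->B
Char 7 ('C'): step: R->5, L=1; C->plug->D->R->H->L->H->refl->B->L'->D->R'->E->plug->E
Char 8 ('B'): step: R->6, L=1; B->plug->B->R->F->L->E->refl->D->L'->B->R'->A->plug->A
Char 9 ('B'): step: R->7, L=1; B->plug->B->R->F->L->E->refl->D->L'->B->R'->C->plug->D
Char 10 ('G'): step: R->0, L->2 (L advanced); G->plug->G->R->H->L->B->refl->H->L'->D->R'->H->plug->H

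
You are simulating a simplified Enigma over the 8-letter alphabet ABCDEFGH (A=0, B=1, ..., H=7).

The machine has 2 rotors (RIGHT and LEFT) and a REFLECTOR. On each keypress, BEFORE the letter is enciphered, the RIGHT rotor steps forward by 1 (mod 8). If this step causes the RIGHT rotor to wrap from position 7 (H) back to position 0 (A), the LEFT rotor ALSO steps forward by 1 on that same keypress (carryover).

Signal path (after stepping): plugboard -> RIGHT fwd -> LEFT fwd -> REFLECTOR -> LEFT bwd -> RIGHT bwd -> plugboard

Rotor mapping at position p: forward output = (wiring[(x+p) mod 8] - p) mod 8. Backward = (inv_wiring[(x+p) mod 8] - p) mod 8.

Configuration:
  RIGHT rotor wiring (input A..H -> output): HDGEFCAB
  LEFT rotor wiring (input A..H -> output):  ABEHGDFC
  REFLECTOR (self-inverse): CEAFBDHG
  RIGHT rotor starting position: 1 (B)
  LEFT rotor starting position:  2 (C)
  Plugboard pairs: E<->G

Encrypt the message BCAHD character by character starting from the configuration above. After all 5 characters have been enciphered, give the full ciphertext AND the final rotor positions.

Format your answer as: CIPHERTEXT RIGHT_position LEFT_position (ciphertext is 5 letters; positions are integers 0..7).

Char 1 ('B'): step: R->2, L=2; B->plug->B->R->C->L->E->refl->B->L'->D->R'->C->plug->C
Char 2 ('C'): step: R->3, L=2; C->plug->C->R->H->L->H->refl->G->L'->G->R'->E->plug->G
Char 3 ('A'): step: R->4, L=2; A->plug->A->R->B->L->F->refl->D->L'->E->R'->C->plug->C
Char 4 ('H'): step: R->5, L=2; H->plug->H->R->A->L->C->refl->A->L'->F->R'->A->plug->A
Char 5 ('D'): step: R->6, L=2; D->plug->D->R->F->L->A->refl->C->L'->A->R'->E->plug->G
Final: ciphertext=CGCAG, RIGHT=6, LEFT=2

Answer: CGCAG 6 2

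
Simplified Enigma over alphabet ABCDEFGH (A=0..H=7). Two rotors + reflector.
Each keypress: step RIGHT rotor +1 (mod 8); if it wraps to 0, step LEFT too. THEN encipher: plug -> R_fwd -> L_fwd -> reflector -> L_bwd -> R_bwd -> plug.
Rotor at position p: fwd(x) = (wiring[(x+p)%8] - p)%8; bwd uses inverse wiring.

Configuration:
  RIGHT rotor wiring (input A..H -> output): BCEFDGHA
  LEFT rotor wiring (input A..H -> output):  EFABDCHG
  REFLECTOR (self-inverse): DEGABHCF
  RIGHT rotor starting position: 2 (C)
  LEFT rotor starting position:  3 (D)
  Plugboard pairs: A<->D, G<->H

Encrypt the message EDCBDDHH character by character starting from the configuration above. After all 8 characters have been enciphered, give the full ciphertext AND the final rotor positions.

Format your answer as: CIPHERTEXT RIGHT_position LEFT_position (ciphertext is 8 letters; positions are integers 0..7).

Answer: CBEFFEGG 2 4

Derivation:
Char 1 ('E'): step: R->3, L=3; E->plug->E->R->F->L->B->refl->E->L'->D->R'->C->plug->C
Char 2 ('D'): step: R->4, L=3; D->plug->A->R->H->L->F->refl->H->L'->C->R'->B->plug->B
Char 3 ('C'): step: R->5, L=3; C->plug->C->R->D->L->E->refl->B->L'->F->R'->E->plug->E
Char 4 ('B'): step: R->6, L=3; B->plug->B->R->C->L->H->refl->F->L'->H->R'->F->plug->F
Char 5 ('D'): step: R->7, L=3; D->plug->A->R->B->L->A->refl->D->L'->E->R'->F->plug->F
Char 6 ('D'): step: R->0, L->4 (L advanced); D->plug->A->R->B->L->G->refl->C->L'->D->R'->E->plug->E
Char 7 ('H'): step: R->1, L=4; H->plug->G->R->H->L->F->refl->H->L'->A->R'->H->plug->G
Char 8 ('H'): step: R->2, L=4; H->plug->G->R->H->L->F->refl->H->L'->A->R'->H->plug->G
Final: ciphertext=CBEFFEGG, RIGHT=2, LEFT=4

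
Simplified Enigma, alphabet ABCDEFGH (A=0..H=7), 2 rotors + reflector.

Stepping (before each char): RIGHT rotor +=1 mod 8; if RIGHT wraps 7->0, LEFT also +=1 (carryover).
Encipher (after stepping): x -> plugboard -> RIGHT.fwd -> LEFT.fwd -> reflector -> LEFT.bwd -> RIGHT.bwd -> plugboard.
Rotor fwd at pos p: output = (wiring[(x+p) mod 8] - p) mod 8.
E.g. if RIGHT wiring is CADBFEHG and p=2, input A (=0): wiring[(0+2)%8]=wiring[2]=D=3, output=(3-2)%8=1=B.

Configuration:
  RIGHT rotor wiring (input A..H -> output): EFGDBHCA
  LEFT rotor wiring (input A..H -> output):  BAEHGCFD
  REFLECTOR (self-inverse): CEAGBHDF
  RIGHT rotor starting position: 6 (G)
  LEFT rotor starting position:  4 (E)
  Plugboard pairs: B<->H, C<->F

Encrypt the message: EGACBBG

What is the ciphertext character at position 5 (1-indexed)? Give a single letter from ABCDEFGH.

Char 1 ('E'): step: R->7, L=4; E->plug->E->R->E->L->F->refl->H->L'->D->R'->H->plug->B
Char 2 ('G'): step: R->0, L->5 (L advanced); G->plug->G->R->C->L->G->refl->D->L'->E->R'->A->plug->A
Char 3 ('A'): step: R->1, L=5; A->plug->A->R->E->L->D->refl->G->L'->C->R'->C->plug->F
Char 4 ('C'): step: R->2, L=5; C->plug->F->R->G->L->C->refl->A->L'->B->R'->B->plug->H
Char 5 ('B'): step: R->3, L=5; B->plug->H->R->D->L->E->refl->B->L'->H->R'->D->plug->D

D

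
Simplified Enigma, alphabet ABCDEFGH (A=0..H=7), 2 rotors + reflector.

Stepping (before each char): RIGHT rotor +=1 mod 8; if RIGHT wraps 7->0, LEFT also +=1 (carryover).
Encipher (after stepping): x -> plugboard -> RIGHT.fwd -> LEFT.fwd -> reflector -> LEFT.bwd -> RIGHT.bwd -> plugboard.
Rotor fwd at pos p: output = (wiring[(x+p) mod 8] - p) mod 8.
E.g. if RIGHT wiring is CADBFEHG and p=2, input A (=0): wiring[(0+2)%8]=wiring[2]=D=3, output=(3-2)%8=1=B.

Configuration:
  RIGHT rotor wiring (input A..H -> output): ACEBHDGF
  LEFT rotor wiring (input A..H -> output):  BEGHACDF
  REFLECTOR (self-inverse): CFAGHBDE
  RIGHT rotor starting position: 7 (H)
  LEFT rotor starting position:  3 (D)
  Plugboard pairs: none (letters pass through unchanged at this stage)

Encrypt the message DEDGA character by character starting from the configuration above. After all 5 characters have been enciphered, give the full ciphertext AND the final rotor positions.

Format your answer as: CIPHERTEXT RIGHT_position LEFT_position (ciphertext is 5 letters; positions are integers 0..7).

Char 1 ('D'): step: R->0, L->4 (L advanced); D->plug->D->R->B->L->G->refl->D->L'->H->R'->E->plug->E
Char 2 ('E'): step: R->1, L=4; E->plug->E->R->C->L->H->refl->E->L'->A->R'->C->plug->C
Char 3 ('D'): step: R->2, L=4; D->plug->D->R->B->L->G->refl->D->L'->H->R'->B->plug->B
Char 4 ('G'): step: R->3, L=4; G->plug->G->R->H->L->D->refl->G->L'->B->R'->H->plug->H
Char 5 ('A'): step: R->4, L=4; A->plug->A->R->D->L->B->refl->F->L'->E->R'->E->plug->E
Final: ciphertext=ECBHE, RIGHT=4, LEFT=4

Answer: ECBHE 4 4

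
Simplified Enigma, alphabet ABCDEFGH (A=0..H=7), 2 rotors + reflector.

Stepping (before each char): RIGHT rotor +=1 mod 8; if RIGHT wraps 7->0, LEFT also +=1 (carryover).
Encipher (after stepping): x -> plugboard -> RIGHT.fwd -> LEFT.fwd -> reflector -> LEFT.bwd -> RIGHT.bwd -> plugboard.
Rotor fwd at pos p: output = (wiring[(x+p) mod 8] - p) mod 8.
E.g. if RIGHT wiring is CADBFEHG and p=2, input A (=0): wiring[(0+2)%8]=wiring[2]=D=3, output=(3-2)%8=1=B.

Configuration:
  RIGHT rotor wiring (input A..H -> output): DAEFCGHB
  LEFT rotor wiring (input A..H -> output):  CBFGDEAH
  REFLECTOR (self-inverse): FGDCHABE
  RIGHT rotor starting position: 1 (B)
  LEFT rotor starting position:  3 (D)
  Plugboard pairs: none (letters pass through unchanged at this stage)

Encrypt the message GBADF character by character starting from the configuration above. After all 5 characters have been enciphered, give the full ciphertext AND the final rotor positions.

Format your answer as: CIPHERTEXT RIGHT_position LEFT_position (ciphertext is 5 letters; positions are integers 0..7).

Answer: BFBBH 6 3

Derivation:
Char 1 ('G'): step: R->2, L=3; G->plug->G->R->B->L->A->refl->F->L'->D->R'->B->plug->B
Char 2 ('B'): step: R->3, L=3; B->plug->B->R->H->L->C->refl->D->L'->A->R'->F->plug->F
Char 3 ('A'): step: R->4, L=3; A->plug->A->R->G->L->G->refl->B->L'->C->R'->B->plug->B
Char 4 ('D'): step: R->5, L=3; D->plug->D->R->G->L->G->refl->B->L'->C->R'->B->plug->B
Char 5 ('F'): step: R->6, L=3; F->plug->F->R->H->L->C->refl->D->L'->A->R'->H->plug->H
Final: ciphertext=BFBBH, RIGHT=6, LEFT=3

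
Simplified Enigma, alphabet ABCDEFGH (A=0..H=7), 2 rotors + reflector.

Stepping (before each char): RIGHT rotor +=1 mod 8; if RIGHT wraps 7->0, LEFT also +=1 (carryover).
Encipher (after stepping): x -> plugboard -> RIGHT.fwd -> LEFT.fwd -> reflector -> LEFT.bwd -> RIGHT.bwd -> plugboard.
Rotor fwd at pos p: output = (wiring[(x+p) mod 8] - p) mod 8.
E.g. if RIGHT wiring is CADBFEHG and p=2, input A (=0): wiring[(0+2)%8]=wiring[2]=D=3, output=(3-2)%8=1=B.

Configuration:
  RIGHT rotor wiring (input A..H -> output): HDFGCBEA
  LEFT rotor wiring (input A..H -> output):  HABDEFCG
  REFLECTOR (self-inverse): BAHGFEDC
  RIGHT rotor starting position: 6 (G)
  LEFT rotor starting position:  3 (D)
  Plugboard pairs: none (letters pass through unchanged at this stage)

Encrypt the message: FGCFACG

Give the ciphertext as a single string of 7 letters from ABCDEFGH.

Answer: GEHGBGF

Derivation:
Char 1 ('F'): step: R->7, L=3; F->plug->F->R->D->L->H->refl->C->L'->C->R'->G->plug->G
Char 2 ('G'): step: R->0, L->4 (L advanced); G->plug->G->R->E->L->D->refl->G->L'->C->R'->E->plug->E
Char 3 ('C'): step: R->1, L=4; C->plug->C->R->F->L->E->refl->F->L'->G->R'->H->plug->H
Char 4 ('F'): step: R->2, L=4; F->plug->F->R->G->L->F->refl->E->L'->F->R'->G->plug->G
Char 5 ('A'): step: R->3, L=4; A->plug->A->R->D->L->C->refl->H->L'->H->R'->B->plug->B
Char 6 ('C'): step: R->4, L=4; C->plug->C->R->A->L->A->refl->B->L'->B->R'->G->plug->G
Char 7 ('G'): step: R->5, L=4; G->plug->G->R->B->L->B->refl->A->L'->A->R'->F->plug->F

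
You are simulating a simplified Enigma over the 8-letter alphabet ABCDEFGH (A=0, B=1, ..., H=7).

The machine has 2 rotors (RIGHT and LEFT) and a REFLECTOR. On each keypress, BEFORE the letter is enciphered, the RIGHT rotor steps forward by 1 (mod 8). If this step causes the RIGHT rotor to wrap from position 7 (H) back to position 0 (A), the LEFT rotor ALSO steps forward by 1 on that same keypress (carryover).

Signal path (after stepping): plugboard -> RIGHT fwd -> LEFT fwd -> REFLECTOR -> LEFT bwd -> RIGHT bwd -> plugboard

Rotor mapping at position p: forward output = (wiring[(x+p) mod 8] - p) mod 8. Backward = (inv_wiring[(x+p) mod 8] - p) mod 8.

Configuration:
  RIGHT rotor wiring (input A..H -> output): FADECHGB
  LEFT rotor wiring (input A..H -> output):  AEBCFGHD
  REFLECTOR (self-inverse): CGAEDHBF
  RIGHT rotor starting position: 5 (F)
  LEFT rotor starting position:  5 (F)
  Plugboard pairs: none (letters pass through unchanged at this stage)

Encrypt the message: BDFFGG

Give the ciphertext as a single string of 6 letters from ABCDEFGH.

Answer: EBEHCC

Derivation:
Char 1 ('B'): step: R->6, L=5; B->plug->B->R->D->L->D->refl->E->L'->F->R'->E->plug->E
Char 2 ('D'): step: R->7, L=5; D->plug->D->R->E->L->H->refl->F->L'->G->R'->B->plug->B
Char 3 ('F'): step: R->0, L->6 (L advanced); F->plug->F->R->H->L->A->refl->C->L'->C->R'->E->plug->E
Char 4 ('F'): step: R->1, L=6; F->plug->F->R->F->L->E->refl->D->L'->E->R'->H->plug->H
Char 5 ('G'): step: R->2, L=6; G->plug->G->R->D->L->G->refl->B->L'->A->R'->C->plug->C
Char 6 ('G'): step: R->3, L=6; G->plug->G->R->F->L->E->refl->D->L'->E->R'->C->plug->C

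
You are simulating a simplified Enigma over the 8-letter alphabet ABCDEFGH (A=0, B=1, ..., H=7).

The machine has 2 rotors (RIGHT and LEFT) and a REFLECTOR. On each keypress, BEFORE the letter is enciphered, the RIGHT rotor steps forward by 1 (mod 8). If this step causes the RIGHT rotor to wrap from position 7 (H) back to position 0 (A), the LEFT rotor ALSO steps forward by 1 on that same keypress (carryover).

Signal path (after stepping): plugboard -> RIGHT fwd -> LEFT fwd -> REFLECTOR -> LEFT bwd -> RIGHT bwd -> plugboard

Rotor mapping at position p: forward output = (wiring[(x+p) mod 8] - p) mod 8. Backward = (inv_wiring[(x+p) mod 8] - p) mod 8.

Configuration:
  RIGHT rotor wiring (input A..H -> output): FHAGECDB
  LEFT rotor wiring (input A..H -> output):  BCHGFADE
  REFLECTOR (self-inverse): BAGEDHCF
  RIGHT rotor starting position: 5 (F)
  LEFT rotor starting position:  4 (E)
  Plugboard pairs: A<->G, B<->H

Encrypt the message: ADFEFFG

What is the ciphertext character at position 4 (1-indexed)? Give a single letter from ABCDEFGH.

Char 1 ('A'): step: R->6, L=4; A->plug->G->R->G->L->D->refl->E->L'->B->R'->D->plug->D
Char 2 ('D'): step: R->7, L=4; D->plug->D->R->B->L->E->refl->D->L'->G->R'->B->plug->H
Char 3 ('F'): step: R->0, L->5 (L advanced); F->plug->F->R->C->L->H->refl->F->L'->E->R'->E->plug->E
Char 4 ('E'): step: R->1, L=5; E->plug->E->R->B->L->G->refl->C->L'->F->R'->C->plug->C

C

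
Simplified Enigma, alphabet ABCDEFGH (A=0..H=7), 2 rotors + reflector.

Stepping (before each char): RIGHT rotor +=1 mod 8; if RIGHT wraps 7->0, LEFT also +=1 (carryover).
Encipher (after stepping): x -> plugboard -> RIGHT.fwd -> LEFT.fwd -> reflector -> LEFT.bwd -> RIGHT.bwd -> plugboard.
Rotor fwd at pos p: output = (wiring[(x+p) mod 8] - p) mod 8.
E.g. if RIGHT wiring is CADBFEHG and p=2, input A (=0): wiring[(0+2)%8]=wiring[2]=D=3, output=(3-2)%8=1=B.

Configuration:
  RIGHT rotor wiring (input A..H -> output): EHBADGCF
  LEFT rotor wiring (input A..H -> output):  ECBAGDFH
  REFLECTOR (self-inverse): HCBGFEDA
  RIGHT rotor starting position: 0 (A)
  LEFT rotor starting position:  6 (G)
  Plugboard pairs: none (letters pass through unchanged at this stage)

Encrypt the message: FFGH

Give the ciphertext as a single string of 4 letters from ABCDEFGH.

Char 1 ('F'): step: R->1, L=6; F->plug->F->R->B->L->B->refl->C->L'->F->R'->E->plug->E
Char 2 ('F'): step: R->2, L=6; F->plug->F->R->D->L->E->refl->F->L'->H->R'->A->plug->A
Char 3 ('G'): step: R->3, L=6; G->plug->G->R->E->L->D->refl->G->L'->C->R'->E->plug->E
Char 4 ('H'): step: R->4, L=6; H->plug->H->R->E->L->D->refl->G->L'->C->R'->B->plug->B

Answer: EAEB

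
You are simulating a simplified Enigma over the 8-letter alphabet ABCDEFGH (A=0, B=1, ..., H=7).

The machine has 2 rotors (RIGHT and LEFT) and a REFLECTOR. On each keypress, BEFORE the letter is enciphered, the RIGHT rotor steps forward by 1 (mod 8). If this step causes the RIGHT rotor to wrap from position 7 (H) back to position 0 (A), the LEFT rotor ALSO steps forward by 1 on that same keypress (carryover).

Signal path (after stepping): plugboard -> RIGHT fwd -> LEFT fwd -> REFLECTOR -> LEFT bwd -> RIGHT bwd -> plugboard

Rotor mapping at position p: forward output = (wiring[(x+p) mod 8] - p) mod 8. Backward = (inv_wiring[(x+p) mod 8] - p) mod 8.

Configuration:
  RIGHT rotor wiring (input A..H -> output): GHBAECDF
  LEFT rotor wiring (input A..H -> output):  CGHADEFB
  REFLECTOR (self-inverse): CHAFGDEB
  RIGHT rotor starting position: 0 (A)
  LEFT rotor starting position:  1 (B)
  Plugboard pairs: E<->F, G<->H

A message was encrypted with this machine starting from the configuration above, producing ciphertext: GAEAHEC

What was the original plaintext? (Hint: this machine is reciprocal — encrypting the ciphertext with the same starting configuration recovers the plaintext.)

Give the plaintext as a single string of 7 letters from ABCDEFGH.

Answer: FCGGBBG

Derivation:
Char 1 ('G'): step: R->1, L=1; G->plug->H->R->F->L->E->refl->G->L'->B->R'->E->plug->F
Char 2 ('A'): step: R->2, L=1; A->plug->A->R->H->L->B->refl->H->L'->C->R'->C->plug->C
Char 3 ('E'): step: R->3, L=1; E->plug->F->R->D->L->C->refl->A->L'->G->R'->H->plug->G
Char 4 ('A'): step: R->4, L=1; A->plug->A->R->A->L->F->refl->D->L'->E->R'->H->plug->G
Char 5 ('H'): step: R->5, L=1; H->plug->G->R->D->L->C->refl->A->L'->G->R'->B->plug->B
Char 6 ('E'): step: R->6, L=1; E->plug->F->R->C->L->H->refl->B->L'->H->R'->B->plug->B
Char 7 ('C'): step: R->7, L=1; C->plug->C->R->A->L->F->refl->D->L'->E->R'->H->plug->G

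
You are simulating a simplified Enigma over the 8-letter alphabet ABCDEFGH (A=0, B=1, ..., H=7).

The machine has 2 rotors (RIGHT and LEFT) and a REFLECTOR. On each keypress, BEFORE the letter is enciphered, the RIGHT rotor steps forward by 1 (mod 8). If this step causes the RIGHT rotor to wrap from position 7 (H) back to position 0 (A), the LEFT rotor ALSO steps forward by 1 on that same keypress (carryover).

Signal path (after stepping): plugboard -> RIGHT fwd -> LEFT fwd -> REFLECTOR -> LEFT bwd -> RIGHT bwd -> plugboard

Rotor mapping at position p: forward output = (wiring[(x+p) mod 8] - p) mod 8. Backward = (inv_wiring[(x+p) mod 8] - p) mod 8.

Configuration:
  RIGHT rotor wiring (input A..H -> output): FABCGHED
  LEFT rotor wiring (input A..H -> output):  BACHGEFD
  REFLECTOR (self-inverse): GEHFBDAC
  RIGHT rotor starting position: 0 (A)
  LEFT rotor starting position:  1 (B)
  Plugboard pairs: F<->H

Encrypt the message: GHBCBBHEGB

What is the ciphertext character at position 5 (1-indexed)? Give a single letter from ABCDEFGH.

Char 1 ('G'): step: R->1, L=1; G->plug->G->R->C->L->G->refl->A->L'->H->R'->A->plug->A
Char 2 ('H'): step: R->2, L=1; H->plug->F->R->B->L->B->refl->E->L'->F->R'->D->plug->D
Char 3 ('B'): step: R->3, L=1; B->plug->B->R->D->L->F->refl->D->L'->E->R'->C->plug->C
Char 4 ('C'): step: R->4, L=1; C->plug->C->R->A->L->H->refl->C->L'->G->R'->H->plug->F
Char 5 ('B'): step: R->5, L=1; B->plug->B->R->H->L->A->refl->G->L'->C->R'->A->plug->A

A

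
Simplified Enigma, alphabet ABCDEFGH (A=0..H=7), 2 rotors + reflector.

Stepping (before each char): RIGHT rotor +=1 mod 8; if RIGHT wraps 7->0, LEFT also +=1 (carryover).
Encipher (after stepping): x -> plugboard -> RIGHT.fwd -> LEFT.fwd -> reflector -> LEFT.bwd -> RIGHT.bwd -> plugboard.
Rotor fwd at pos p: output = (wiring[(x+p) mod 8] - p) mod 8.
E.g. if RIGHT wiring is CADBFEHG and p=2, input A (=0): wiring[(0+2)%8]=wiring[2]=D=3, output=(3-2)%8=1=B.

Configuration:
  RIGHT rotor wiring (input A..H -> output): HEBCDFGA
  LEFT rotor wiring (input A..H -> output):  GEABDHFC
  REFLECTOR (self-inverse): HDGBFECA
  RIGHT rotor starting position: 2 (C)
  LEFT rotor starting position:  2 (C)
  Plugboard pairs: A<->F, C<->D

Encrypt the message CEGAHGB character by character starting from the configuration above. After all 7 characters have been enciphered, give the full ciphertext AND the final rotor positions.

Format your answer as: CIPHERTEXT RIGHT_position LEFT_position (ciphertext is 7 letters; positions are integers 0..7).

Answer: HHBBBAF 1 3

Derivation:
Char 1 ('C'): step: R->3, L=2; C->plug->D->R->D->L->F->refl->E->L'->G->R'->H->plug->H
Char 2 ('E'): step: R->4, L=2; E->plug->E->R->D->L->F->refl->E->L'->G->R'->H->plug->H
Char 3 ('G'): step: R->5, L=2; G->plug->G->R->F->L->A->refl->H->L'->B->R'->B->plug->B
Char 4 ('A'): step: R->6, L=2; A->plug->F->R->E->L->D->refl->B->L'->C->R'->B->plug->B
Char 5 ('H'): step: R->7, L=2; H->plug->H->R->H->L->C->refl->G->L'->A->R'->B->plug->B
Char 6 ('G'): step: R->0, L->3 (L advanced); G->plug->G->R->G->L->B->refl->D->L'->F->R'->F->plug->A
Char 7 ('B'): step: R->1, L=3; B->plug->B->R->A->L->G->refl->C->L'->D->R'->A->plug->F
Final: ciphertext=HHBBBAF, RIGHT=1, LEFT=3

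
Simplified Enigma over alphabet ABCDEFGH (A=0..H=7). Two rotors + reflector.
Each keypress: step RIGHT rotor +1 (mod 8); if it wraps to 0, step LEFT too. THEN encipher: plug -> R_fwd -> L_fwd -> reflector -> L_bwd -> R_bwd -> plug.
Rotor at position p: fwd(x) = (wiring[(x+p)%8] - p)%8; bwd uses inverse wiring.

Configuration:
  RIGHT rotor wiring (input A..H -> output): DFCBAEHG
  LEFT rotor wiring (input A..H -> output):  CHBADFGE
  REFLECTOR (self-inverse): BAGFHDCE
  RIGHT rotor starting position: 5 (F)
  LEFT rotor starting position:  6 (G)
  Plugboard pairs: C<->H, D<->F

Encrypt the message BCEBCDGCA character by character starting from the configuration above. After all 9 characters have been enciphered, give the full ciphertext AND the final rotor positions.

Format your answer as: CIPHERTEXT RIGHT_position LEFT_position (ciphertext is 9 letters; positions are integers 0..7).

Answer: DFFHHHHFB 6 7

Derivation:
Char 1 ('B'): step: R->6, L=6; B->plug->B->R->A->L->A->refl->B->L'->D->R'->F->plug->D
Char 2 ('C'): step: R->7, L=6; C->plug->H->R->A->L->A->refl->B->L'->D->R'->D->plug->F
Char 3 ('E'): step: R->0, L->7 (L advanced); E->plug->E->R->A->L->F->refl->D->L'->B->R'->D->plug->F
Char 4 ('B'): step: R->1, L=7; B->plug->B->R->B->L->D->refl->F->L'->A->R'->C->plug->H
Char 5 ('C'): step: R->2, L=7; C->plug->H->R->D->L->C->refl->G->L'->G->R'->C->plug->H
Char 6 ('D'): step: R->3, L=7; D->plug->F->R->A->L->F->refl->D->L'->B->R'->C->plug->H
Char 7 ('G'): step: R->4, L=7; G->plug->G->R->G->L->G->refl->C->L'->D->R'->C->plug->H
Char 8 ('C'): step: R->5, L=7; C->plug->H->R->D->L->C->refl->G->L'->G->R'->D->plug->F
Char 9 ('A'): step: R->6, L=7; A->plug->A->R->B->L->D->refl->F->L'->A->R'->B->plug->B
Final: ciphertext=DFFHHHHFB, RIGHT=6, LEFT=7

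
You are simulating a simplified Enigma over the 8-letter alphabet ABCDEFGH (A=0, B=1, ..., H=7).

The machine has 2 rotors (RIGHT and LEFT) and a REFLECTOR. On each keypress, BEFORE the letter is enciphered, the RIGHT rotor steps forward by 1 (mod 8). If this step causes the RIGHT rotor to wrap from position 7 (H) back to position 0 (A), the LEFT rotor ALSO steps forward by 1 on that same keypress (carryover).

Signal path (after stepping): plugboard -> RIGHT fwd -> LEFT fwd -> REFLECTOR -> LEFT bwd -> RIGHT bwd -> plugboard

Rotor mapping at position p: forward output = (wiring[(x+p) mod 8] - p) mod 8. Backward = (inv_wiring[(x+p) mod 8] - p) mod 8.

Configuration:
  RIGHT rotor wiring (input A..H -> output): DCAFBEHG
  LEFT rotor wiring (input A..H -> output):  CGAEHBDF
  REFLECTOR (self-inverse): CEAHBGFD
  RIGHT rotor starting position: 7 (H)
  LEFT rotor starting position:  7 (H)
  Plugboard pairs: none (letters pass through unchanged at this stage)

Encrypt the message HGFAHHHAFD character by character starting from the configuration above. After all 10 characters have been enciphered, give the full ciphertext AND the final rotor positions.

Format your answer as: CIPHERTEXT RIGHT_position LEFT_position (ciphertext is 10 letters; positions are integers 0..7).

Answer: FEAFEDDDDE 1 1

Derivation:
Char 1 ('H'): step: R->0, L->0 (L advanced); H->plug->H->R->G->L->D->refl->H->L'->E->R'->F->plug->F
Char 2 ('G'): step: R->1, L=0; G->plug->G->R->F->L->B->refl->E->L'->D->R'->E->plug->E
Char 3 ('F'): step: R->2, L=0; F->plug->F->R->E->L->H->refl->D->L'->G->R'->A->plug->A
Char 4 ('A'): step: R->3, L=0; A->plug->A->R->C->L->A->refl->C->L'->A->R'->F->plug->F
Char 5 ('H'): step: R->4, L=0; H->plug->H->R->B->L->G->refl->F->L'->H->R'->E->plug->E
Char 6 ('H'): step: R->5, L=0; H->plug->H->R->E->L->H->refl->D->L'->G->R'->D->plug->D
Char 7 ('H'): step: R->6, L=0; H->plug->H->R->G->L->D->refl->H->L'->E->R'->D->plug->D
Char 8 ('A'): step: R->7, L=0; A->plug->A->R->H->L->F->refl->G->L'->B->R'->D->plug->D
Char 9 ('F'): step: R->0, L->1 (L advanced); F->plug->F->R->E->L->A->refl->C->L'->F->R'->D->plug->D
Char 10 ('D'): step: R->1, L=1; D->plug->D->R->A->L->F->refl->G->L'->D->R'->E->plug->E
Final: ciphertext=FEAFEDDDDE, RIGHT=1, LEFT=1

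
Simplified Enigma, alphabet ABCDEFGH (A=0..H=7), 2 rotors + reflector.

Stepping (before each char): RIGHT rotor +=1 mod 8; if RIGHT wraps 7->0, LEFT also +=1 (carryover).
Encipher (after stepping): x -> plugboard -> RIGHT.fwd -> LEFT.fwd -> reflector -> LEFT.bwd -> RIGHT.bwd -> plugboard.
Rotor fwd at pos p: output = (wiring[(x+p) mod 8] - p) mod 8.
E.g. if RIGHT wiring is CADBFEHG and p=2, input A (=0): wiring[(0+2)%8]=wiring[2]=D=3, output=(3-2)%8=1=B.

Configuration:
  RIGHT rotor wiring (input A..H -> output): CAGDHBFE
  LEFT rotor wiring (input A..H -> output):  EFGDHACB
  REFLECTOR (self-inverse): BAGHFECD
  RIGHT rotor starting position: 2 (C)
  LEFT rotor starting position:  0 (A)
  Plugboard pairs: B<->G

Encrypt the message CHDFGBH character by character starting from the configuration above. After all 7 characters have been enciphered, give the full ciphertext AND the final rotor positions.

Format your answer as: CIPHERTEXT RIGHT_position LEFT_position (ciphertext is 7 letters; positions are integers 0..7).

Answer: DGCAECE 1 1

Derivation:
Char 1 ('C'): step: R->3, L=0; C->plug->C->R->G->L->C->refl->G->L'->C->R'->D->plug->D
Char 2 ('H'): step: R->4, L=0; H->plug->H->R->H->L->B->refl->A->L'->F->R'->B->plug->G
Char 3 ('D'): step: R->5, L=0; D->plug->D->R->F->L->A->refl->B->L'->H->R'->C->plug->C
Char 4 ('F'): step: R->6, L=0; F->plug->F->R->F->L->A->refl->B->L'->H->R'->A->plug->A
Char 5 ('G'): step: R->7, L=0; G->plug->B->R->D->L->D->refl->H->L'->E->R'->E->plug->E
Char 6 ('B'): step: R->0, L->1 (L advanced); B->plug->G->R->F->L->B->refl->A->L'->G->R'->C->plug->C
Char 7 ('H'): step: R->1, L=1; H->plug->H->R->B->L->F->refl->E->L'->A->R'->E->plug->E
Final: ciphertext=DGCAECE, RIGHT=1, LEFT=1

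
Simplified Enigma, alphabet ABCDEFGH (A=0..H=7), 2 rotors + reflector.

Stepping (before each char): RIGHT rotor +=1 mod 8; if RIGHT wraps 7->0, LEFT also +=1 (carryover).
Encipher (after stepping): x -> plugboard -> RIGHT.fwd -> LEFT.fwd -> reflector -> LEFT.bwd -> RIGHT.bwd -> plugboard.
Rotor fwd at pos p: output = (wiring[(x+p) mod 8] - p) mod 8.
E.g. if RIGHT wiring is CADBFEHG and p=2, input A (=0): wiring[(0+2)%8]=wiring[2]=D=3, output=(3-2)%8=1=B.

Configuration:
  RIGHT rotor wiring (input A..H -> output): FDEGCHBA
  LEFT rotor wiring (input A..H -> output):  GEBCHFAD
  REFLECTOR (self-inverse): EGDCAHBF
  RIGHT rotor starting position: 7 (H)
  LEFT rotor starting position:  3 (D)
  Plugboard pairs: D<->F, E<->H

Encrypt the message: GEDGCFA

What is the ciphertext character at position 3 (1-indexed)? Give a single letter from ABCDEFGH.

Char 1 ('G'): step: R->0, L->4 (L advanced); G->plug->G->R->B->L->B->refl->G->L'->H->R'->F->plug->D
Char 2 ('E'): step: R->1, L=4; E->plug->H->R->E->L->C->refl->D->L'->A->R'->F->plug->D
Char 3 ('D'): step: R->2, L=4; D->plug->F->R->G->L->F->refl->H->L'->D->R'->G->plug->G

G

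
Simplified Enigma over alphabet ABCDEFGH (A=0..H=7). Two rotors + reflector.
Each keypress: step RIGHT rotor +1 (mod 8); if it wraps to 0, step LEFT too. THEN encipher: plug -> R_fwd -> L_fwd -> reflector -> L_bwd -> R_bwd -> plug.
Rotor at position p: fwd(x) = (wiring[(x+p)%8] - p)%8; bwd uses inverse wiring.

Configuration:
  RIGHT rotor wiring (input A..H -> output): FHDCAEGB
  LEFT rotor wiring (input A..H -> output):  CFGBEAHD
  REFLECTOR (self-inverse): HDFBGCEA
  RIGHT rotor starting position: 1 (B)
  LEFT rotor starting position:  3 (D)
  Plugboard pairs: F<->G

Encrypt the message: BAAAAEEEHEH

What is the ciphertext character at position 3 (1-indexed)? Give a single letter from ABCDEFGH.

Char 1 ('B'): step: R->2, L=3; B->plug->B->R->A->L->G->refl->E->L'->D->R'->G->plug->F
Char 2 ('A'): step: R->3, L=3; A->plug->A->R->H->L->D->refl->B->L'->B->R'->C->plug->C
Char 3 ('A'): step: R->4, L=3; A->plug->A->R->E->L->A->refl->H->L'->F->R'->D->plug->D

D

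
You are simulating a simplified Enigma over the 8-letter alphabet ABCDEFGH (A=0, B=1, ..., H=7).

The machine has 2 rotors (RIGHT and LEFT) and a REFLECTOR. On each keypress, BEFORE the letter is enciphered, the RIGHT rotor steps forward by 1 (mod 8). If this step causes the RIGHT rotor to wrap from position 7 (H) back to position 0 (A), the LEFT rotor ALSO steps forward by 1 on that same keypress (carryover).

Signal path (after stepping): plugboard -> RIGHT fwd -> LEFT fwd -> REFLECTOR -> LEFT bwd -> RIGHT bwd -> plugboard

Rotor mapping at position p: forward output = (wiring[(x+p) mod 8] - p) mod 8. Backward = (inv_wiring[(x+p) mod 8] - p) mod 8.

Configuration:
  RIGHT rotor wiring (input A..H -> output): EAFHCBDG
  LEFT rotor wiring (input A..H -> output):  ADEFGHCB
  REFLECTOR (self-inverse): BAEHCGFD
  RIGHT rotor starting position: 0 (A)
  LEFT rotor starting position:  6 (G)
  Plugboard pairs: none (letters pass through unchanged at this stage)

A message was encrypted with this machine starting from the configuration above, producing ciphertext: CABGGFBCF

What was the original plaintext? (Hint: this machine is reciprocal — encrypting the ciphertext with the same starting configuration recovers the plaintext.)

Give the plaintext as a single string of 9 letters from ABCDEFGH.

Char 1 ('C'): step: R->1, L=6; C->plug->C->R->G->L->A->refl->B->L'->H->R'->A->plug->A
Char 2 ('A'): step: R->2, L=6; A->plug->A->R->D->L->F->refl->G->L'->E->R'->F->plug->F
Char 3 ('B'): step: R->3, L=6; B->plug->B->R->H->L->B->refl->A->L'->G->R'->C->plug->C
Char 4 ('G'): step: R->4, L=6; G->plug->G->R->B->L->D->refl->H->L'->F->R'->B->plug->B
Char 5 ('G'): step: R->5, L=6; G->plug->G->R->C->L->C->refl->E->L'->A->R'->F->plug->F
Char 6 ('F'): step: R->6, L=6; F->plug->F->R->B->L->D->refl->H->L'->F->R'->A->plug->A
Char 7 ('B'): step: R->7, L=6; B->plug->B->R->F->L->H->refl->D->L'->B->R'->C->plug->C
Char 8 ('C'): step: R->0, L->7 (L advanced); C->plug->C->R->F->L->H->refl->D->L'->H->R'->D->plug->D
Char 9 ('F'): step: R->1, L=7; F->plug->F->R->C->L->E->refl->C->L'->A->R'->E->plug->E

Answer: AFCBFACDE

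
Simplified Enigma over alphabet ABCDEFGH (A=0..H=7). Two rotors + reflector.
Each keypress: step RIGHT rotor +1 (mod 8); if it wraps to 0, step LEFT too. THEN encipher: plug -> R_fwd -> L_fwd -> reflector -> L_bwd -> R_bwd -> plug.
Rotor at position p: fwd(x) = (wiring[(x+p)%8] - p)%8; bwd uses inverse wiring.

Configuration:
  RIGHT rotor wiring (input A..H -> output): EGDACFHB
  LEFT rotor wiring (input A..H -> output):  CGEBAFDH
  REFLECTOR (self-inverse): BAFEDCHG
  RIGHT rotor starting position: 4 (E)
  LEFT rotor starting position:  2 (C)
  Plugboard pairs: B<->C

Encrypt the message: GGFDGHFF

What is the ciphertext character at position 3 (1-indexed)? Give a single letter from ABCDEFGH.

Char 1 ('G'): step: R->5, L=2; G->plug->G->R->D->L->D->refl->E->L'->H->R'->D->plug->D
Char 2 ('G'): step: R->6, L=2; G->plug->G->R->E->L->B->refl->A->L'->G->R'->C->plug->B
Char 3 ('F'): step: R->7, L=2; F->plug->F->R->D->L->D->refl->E->L'->H->R'->C->plug->B

B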